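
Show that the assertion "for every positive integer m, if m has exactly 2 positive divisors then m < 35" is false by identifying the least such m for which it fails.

For m = 2, 3, 5, 7, …, 23, 29, 31 the conclusion holds.
m = 37: τ(37) = 2; 37 ≥ 35.

m = 37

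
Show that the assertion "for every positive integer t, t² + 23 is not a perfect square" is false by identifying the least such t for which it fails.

t = 11

The first 10 eligible values, up to t = 10, all satisfy the conclusion.
t = 11: 11² + 23 = 144 = 12², a perfect square.
Hence t = 11 is a counterexample.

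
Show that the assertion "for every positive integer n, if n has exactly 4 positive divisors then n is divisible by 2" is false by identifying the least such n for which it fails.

Check each positive integer n in order until n has exactly 4 positive divisors but n is not divisible by 2.
The first 4 eligible values, up to n = 14, all satisfy the conclusion.
n = 15: τ(15) = 4; 15 mod 2 = 1.

n = 15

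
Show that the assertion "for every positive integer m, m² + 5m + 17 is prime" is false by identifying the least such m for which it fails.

m = 8

The first 7 eligible values, up to m = 7, all satisfy the conclusion.
m = 8: m² + 5m + 17 = 121 = 11 × 11, composite.
Thus m = 8 disproves the claim, and no smaller m works.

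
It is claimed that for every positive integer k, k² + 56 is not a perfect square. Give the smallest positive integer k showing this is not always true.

For k = 1, 2, 3, 4 the conclusion holds.
k = 5: 5² + 56 = 81 = 9², a perfect square.
Thus k = 5 disproves the claim, and no smaller k works.

k = 5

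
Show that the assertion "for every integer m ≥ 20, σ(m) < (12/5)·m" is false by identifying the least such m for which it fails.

We need the least integer m ≥ 20 for which the claim fails.
The first 4 eligible values, up to m = 23, all satisfy the conclusion.
m = 24: σ(24) = 60; 60 ≥ 288/5.

m = 24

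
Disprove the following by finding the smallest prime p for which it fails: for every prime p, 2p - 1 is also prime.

p = 5

We need the least prime p for which 2p - 1 is not prime.
p = 2: 2p - 1 = 3, prime.
p = 3: 2p - 1 = 5, prime.
p = 5: 2p - 1 = 9 = 3 × 3, not prime.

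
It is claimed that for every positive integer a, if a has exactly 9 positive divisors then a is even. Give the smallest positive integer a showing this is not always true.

A counterexample is any positive integer a such that a has exactly 9 positive divisors but a is odd; we check each in order.
For a = 36, 100, 196 the conclusion holds.
a = 225: divisors of 225: 9 divisors; 225 is odd.
Thus a = 225 disproves the claim, and no smaller a works.

a = 225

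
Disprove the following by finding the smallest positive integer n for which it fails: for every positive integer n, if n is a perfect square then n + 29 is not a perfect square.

n = 196

Check each positive integer n in order until n is a perfect square but n + 29 is a perfect square.
For n = 1, 4, 9, 16, …, 121, 144, 169 the conclusion holds.
n = 196: 196 = 14² and 196 + 29 = 225 = 15².
So n = 196 is the smallest counterexample.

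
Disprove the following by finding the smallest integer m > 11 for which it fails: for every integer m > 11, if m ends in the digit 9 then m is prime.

m = 39

We need the least integer m > 11 for which m ends in the digit 9 but m is not prime.
m = 19: 19 ends in 9 and is prime.
m = 29: 29 ends in 9 and is prime.
m = 39: 39 ends in 9; 39 = 3 × 13, composite.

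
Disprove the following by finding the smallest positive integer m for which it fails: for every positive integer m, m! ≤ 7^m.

m = 17

We need the least positive integer m for which m! > 7^m.
For m = 1, 2, 3, 4, …, 14, 15, 16 the conclusion holds.
m = 17: m! = 355687428096000 and 7^m = 232630513987207, so 355687428096000 > 232630513987207.
So m = 17 is the smallest counterexample.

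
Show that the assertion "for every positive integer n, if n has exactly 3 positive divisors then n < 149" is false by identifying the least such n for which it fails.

n = 169

Check each positive integer n in order until n has exactly 3 positive divisors but the claim fails.
For n = 4, 9, 25, 49, 121 the conclusion holds.
n = 169: τ(169) = 3; 169 ≥ 149.
So n = 169 is the smallest counterexample.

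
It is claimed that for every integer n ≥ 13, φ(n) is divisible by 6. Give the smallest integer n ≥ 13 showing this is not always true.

n = 15

We need the least integer n ≥ 13 for which φ(n) is not divisible by 6.
For n = 13, 14 the conclusion holds.
n = 15: φ(15) = 8; 8 mod 6 = 2.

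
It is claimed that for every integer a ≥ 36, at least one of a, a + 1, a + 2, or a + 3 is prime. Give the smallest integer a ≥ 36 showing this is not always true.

a = 48

We need the least integer a ≥ 36 for which a, a + 1, a + 2, a + 3 are all composite.
For a = 36, 37, 38, 39, …, 45, 46, 47 the conclusion holds.
a = 48: 48 = 2 × 24; 49 = 7 × 7; 50 = 2 × 25; 51 = 3 × 17 — all composite.
So a = 48 is the smallest counterexample.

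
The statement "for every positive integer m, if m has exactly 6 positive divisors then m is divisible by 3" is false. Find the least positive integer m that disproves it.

m = 20

A counterexample is any positive integer m such that m has exactly 6 positive divisors but m is not divisible by 3; we check each in order.
For m = 12, 18 the conclusion holds.
m = 20: τ(20) = 6; 20 mod 3 = 2.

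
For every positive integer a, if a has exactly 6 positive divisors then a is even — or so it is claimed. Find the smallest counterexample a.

a = 12: divisors of 12: 1, 2, 3, 4, 6, 12; 12 is even.
a = 18: divisors of 18: 1, 2, 3, 6, 9, 18; 18 is even.
a = 20: divisors of 20: 1, 2, 4, 5, 10, 20; 20 is even.
a = 28: divisors of 28: 1, 2, 4, 7, 14, 28; 28 is even.
a = 32: divisors of 32: 1, 2, 4, 8, 16, 32; 32 is even.
a = 44: divisors of 44: 1, 2, 4, 11, 22, 44; 44 is even.
a = 45: divisors of 45: 1, 3, 5, 9, 15, 45; 45 is odd.
Thus a = 45 disproves the claim, and no smaller a works.

a = 45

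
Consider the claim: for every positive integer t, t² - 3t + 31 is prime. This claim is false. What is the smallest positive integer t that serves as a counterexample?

t = 4

Check each positive integer t in order until t² - 3t + 31 is not prime.
t = 1: t² - 3t + 31 = 29, prime.
t = 2: t² - 3t + 31 = 29, prime.
t = 3: t² - 3t + 31 = 31, prime.
t = 4: t² - 3t + 31 = 35 = 5 × 7, composite.
So t = 4 is the smallest counterexample.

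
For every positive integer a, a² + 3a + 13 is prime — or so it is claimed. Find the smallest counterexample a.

a = 9

Check each positive integer a in order until a² + 3a + 13 is not prime.
For a = 1, 2, 3, 4, 5, 6, 7, 8 the conclusion holds.
a = 9: a² + 3a + 13 = 121 = 11 × 11, composite.
So a = 9 is the smallest counterexample.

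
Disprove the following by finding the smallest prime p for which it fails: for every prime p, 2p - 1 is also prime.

p = 5

A counterexample is any prime p such that 2p - 1 is not prime; we check each in order.
p = 2: 2p - 1 = 3, prime.
p = 3: 2p - 1 = 5, prime.
p = 5: 2p - 1 = 9 = 3 × 3, not prime.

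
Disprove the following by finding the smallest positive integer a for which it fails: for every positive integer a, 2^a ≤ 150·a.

a = 11

For a = 1, 2, 3, 4, 5, 6, 7, 8, 9, 10 the conclusion holds.
a = 11: 2^a = 2048 and 150·a = 1650, so 2048 > 1650.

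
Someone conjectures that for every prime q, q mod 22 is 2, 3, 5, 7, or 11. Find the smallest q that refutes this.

q = 2: 2 mod 22 = 2.
q = 3: 3 mod 22 = 3.
q = 5: 5 mod 22 = 5.
q = 7: 7 mod 22 = 7.
q = 11: 11 mod 22 = 11.
q = 13: 13 mod 22 = 13 — not in {2, 3, 5, 7, 11}.
So q = 13 is the smallest counterexample.

q = 13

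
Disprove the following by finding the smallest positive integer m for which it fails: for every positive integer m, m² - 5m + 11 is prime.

m = 7

Check each positive integer m in order until m² - 5m + 11 is not prime.
The first 6 eligible values, up to m = 6, all satisfy the conclusion.
m = 7: m² - 5m + 11 = 25 = 5 × 5, composite.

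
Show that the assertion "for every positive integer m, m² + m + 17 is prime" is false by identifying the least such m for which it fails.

A counterexample is any positive integer m such that m² + m + 17 is not prime; we check each in order.
For m = 1, 2, 3, 4, …, 13, 14, 15 the conclusion holds.
m = 16: m² + m + 17 = 289 = 17 × 17, composite.
Hence m = 16 is a counterexample.

m = 16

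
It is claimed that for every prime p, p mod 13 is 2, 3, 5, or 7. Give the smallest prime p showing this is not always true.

p = 11

Check each prime p in order until the claim fails.
For p = 2, 3, 5, 7 the conclusion holds.
p = 11: 11 mod 13 = 11 — not in {2, 3, 5, 7}.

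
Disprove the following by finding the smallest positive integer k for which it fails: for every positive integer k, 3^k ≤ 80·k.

A counterexample is any positive integer k such that 3^k > 80·k; we check each in order.
The first 5 eligible values, up to k = 5, all satisfy the conclusion.
k = 6: 3^k = 729 and 80·k = 480, so 729 > 480.

k = 6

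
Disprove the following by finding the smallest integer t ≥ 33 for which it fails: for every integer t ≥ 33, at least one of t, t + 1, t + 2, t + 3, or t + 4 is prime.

Check each integer t ≥ 33 in order until t, t + 1, t + 2, t + 3, t + 4 are all composite.
The first 15 eligible values, up to t = 47, all satisfy the conclusion.
t = 48: 48 = 2 × 24; 49 = 7 × 7; 50 = 2 × 25; 51 = 3 × 17; 52 = 2 × 26 — all composite.
Hence t = 48 is a counterexample.

t = 48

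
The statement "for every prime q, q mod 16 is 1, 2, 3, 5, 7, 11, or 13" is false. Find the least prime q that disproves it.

q = 31

Check each prime q in order until the claim fails.
For q = 2, 3, 5, 7, 11, 13, 17, 19, 23, 29 the conclusion holds.
q = 31: 31 mod 16 = 15 — not in {1, 2, 3, 5, 7, 11, 13}.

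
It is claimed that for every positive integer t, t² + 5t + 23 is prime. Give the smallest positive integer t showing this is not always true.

t = 14

For t = 1, 2, 3, 4, …, 11, 12, 13 the conclusion holds.
t = 14: t² + 5t + 23 = 289 = 17 × 17, composite.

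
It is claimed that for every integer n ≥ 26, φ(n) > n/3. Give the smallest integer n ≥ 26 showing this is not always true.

A counterexample is any integer n ≥ 26 such that the claim fails; we check each in order.
For n = 26, 27, 28, 29 the conclusion holds.
n = 30: φ(30) = 8 and 30/3 = 10, so φ(30) ≤ 30/3.

n = 30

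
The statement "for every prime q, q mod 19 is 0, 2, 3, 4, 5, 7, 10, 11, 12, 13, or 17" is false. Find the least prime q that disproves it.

We need the least prime q for which the claim fails.
For q = 2, 3, 5, 7, …, 23, 29, 31 the conclusion holds.
q = 37: 37 mod 19 = 18 — not in {0, 2, 3, 4, 5, 7, 10, 11, 12, 13, 17}.
So q = 37 is the smallest counterexample.

q = 37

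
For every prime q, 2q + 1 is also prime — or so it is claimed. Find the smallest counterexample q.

We need the least prime q for which 2q + 1 is not prime.
q = 2: 2q + 1 = 5, prime.
q = 3: 2q + 1 = 7, prime.
q = 5: 2q + 1 = 11, prime.
q = 7: 2q + 1 = 15 = 3 × 5, not prime.
So q = 7 is the smallest counterexample.

q = 7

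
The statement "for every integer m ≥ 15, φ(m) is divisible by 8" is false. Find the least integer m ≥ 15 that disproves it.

A counterexample is any integer m ≥ 15 such that φ(m) is not divisible by 8; we check each in order.
m = 15: φ(15) = 8; 8 mod 8 = 0.
m = 16: φ(16) = 8; 8 mod 8 = 0.
m = 17: φ(17) = 16; 16 mod 8 = 0.
m = 18: φ(18) = 6; 6 mod 8 = 6.

m = 18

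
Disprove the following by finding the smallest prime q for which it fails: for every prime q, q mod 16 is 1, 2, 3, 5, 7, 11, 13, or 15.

For q = 2, 3, 5, 7, …, 29, 31, 37 the conclusion holds.
q = 41: 41 mod 16 = 9 — not in {1, 2, 3, 5, 7, 11, 13, 15}.
So q = 41 is the smallest counterexample.

q = 41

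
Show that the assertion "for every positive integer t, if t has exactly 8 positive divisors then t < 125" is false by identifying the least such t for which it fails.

t = 128

The first 15 eligible values, up to t = 114, all satisfy the conclusion.
t = 128: τ(128) = 8; 128 ≥ 125.
Hence t = 128 is a counterexample.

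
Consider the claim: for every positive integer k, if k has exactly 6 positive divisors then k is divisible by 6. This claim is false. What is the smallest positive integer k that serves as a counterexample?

k = 20

For k = 12, 18 the conclusion holds.
k = 20: τ(20) = 6; 20 mod 6 = 2.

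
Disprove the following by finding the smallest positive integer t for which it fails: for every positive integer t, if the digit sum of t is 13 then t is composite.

t = 49: digit sum 13; 49 is composite.
t = 58: digit sum 13; 58 is composite.
t = 67: digit sum 13; 67 is prime, not composite.
So t = 67 is the smallest counterexample.

t = 67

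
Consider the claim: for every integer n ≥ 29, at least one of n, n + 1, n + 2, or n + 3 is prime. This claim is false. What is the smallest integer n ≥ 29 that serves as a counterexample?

n = 32

For n = 29, 30, 31 the conclusion holds.
n = 32: 32 = 2 × 16; 33 = 3 × 11; 34 = 2 × 17; 35 = 5 × 7 — all composite.
So n = 32 is the smallest counterexample.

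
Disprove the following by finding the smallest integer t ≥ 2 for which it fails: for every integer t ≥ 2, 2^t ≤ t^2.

t = 2: 2^t = 4 and t^2 = 4, so 4 ≤ 4.
t = 3: 2^t = 8 and t^2 = 9, so 8 ≤ 9.
t = 4: 2^t = 16 and t^2 = 16, so 16 ≤ 16.
t = 5: 2^t = 32 and t^2 = 25, so 32 > 25.

t = 5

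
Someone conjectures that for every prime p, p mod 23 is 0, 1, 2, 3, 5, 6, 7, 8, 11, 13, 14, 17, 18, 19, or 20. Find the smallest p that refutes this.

For p = 2, 3, 5, 7, …, 47, 53, 59 the conclusion holds.
p = 61: 61 mod 23 = 15 — not in {0, 1, 2, 3, 5, 6, 7, 8, 11, 13, 14, 17, 18, 19, 20}.

p = 61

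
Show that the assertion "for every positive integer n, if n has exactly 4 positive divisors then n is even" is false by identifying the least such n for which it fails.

Check each positive integer n in order until n has exactly 4 positive divisors but n is odd.
The first 4 eligible values, up to n = 14, all satisfy the conclusion.
n = 15: divisors of 15: 1, 3, 5, 15; 15 is odd.
Hence n = 15 is a counterexample.

n = 15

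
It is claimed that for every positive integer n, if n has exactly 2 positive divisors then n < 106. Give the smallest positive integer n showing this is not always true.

For n = 2, 3, 5, 7, …, 97, 101, 103 the conclusion holds.
n = 107: τ(107) = 2; 107 ≥ 106.

n = 107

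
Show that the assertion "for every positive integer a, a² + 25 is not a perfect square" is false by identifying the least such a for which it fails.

a = 12

The first 11 eligible values, up to a = 11, all satisfy the conclusion.
a = 12: 12² + 25 = 169 = 13², a perfect square.
So a = 12 is the smallest counterexample.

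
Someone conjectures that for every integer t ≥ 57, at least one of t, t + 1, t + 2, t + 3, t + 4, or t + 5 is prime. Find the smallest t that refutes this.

t = 90

Check each integer t ≥ 57 in order until t, t + 1, t + 2, t + 3, t + 4, t + 5 are all composite.
For t = 57, 58, 59, 60, …, 87, 88, 89 the conclusion holds.
t = 90: 90 = 2 × 45; 91 = 7 × 13; 92 = 2 × 46; 93 = 3 × 31; 94 = 2 × 47; 95 = 5 × 19 — all composite.
Hence t = 90 is a counterexample.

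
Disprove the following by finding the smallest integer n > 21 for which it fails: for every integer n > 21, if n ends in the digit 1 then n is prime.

n = 51

Check each integer n > 21 in order until n ends in the digit 1 but n is not prime.
n = 31: 31 ends in 1 and is prime.
n = 41: 41 ends in 1 and is prime.
n = 51: 51 ends in 1; 51 = 3 × 17, composite.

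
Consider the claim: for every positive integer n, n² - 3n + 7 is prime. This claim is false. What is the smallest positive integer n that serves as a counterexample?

A counterexample is any positive integer n such that n² - 3n + 7 is not prime; we check each in order.
The first 5 eligible values, up to n = 5, all satisfy the conclusion.
n = 6: n² - 3n + 7 = 25 = 5 × 5, composite.
So n = 6 is the smallest counterexample.

n = 6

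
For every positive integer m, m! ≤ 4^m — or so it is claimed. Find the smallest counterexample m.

Check each positive integer m in order until m! > 4^m.
The first 8 eligible values, up to m = 8, all satisfy the conclusion.
m = 9: m! = 362880 and 4^m = 262144, so 362880 > 262144.

m = 9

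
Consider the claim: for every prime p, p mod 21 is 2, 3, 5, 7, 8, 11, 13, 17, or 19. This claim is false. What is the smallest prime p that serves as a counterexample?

For p = 2, 3, 5, 7, 11, 13, 17, 19, 23, 29 the conclusion holds.
p = 31: 31 mod 21 = 10 — not in {2, 3, 5, 7, 8, 11, 13, 17, 19}.

p = 31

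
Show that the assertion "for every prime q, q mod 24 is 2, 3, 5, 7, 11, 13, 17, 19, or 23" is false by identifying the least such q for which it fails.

q = 73

The first 20 eligible values, up to q = 71, all satisfy the conclusion.
q = 73: 73 mod 24 = 1 — not in {2, 3, 5, 7, 11, 13, 17, 19, 23}.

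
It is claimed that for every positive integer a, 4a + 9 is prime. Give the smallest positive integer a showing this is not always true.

a = 3

a = 1: 4a + 9 = 13, prime.
a = 2: 4a + 9 = 17, prime.
a = 3: 4a + 9 = 21 = 3 × 7, composite.
Hence a = 3 is a counterexample.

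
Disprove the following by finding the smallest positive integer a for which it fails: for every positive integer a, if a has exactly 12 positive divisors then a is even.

A counterexample is any positive integer a such that a has exactly 12 positive divisors but a is odd; we check each in order.
For a = 60, 72, 84, 90, …, 294, 306, 308 the conclusion holds.
a = 315: divisors of 315: 12 divisors; 315 is odd.

a = 315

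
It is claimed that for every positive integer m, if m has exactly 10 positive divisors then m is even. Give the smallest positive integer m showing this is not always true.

For m = 48, 80, 112, 162, 176, 208, 272, 304, 368 the conclusion holds.
m = 405: divisors of 405: 10 divisors; 405 is odd.
So m = 405 is the smallest counterexample.

m = 405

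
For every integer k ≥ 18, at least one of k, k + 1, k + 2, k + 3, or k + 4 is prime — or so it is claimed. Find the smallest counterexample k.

We need the least integer k ≥ 18 for which k, k + 1, k + 2, k + 3, k + 4 are all composite.
For k = 18, 19, 20, 21, 22, 23 the conclusion holds.
k = 24: 24 = 2 × 12; 25 = 5 × 5; 26 = 2 × 13; 27 = 3 × 9; 28 = 2 × 14 — all composite.
Thus k = 24 disproves the claim, and no smaller k works.

k = 24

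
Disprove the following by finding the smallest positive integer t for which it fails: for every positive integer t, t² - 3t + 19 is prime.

t = 18

For t = 1, 2, 3, 4, …, 15, 16, 17 the conclusion holds.
t = 18: t² - 3t + 19 = 289 = 17 × 17, composite.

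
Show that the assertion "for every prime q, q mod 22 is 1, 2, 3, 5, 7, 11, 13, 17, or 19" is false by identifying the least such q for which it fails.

q = 31

A counterexample is any prime q such that the claim fails; we check each in order.
For q = 2, 3, 5, 7, 11, 13, 17, 19, 23, 29 the conclusion holds.
q = 31: 31 mod 22 = 9 — not in {1, 2, 3, 5, 7, 11, 13, 17, 19}.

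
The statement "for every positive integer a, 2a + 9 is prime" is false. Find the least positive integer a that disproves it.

a = 1: 2a + 9 = 11, prime.
a = 2: 2a + 9 = 13, prime.
a = 3: 2a + 9 = 15 = 3 × 5, composite.

a = 3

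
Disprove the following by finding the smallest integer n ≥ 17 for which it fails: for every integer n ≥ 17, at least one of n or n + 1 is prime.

n = 20

Check each integer n ≥ 17 in order until n, n + 1 are both composite.
n = 17: 17 is prime.
n = 18: 19 is prime.
n = 19: 19 is prime.
n = 20: 20 = 2 × 10; 21 = 3 × 7 — both composite.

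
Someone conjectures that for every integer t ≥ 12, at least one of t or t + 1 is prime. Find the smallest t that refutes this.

t = 14

Check each integer t ≥ 12 in order until t, t + 1 are both composite.
For t = 12, 13 the conclusion holds.
t = 14: 14 = 2 × 7; 15 = 3 × 5 — both composite.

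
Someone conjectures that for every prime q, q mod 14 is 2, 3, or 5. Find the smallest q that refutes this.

q = 7

A counterexample is any prime q such that the claim fails; we check each in order.
For q = 2, 3, 5 the conclusion holds.
q = 7: 7 mod 14 = 7 — not in {2, 3, 5}.
Thus q = 7 disproves the claim, and no smaller q works.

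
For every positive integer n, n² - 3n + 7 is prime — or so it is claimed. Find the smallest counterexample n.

A counterexample is any positive integer n such that n² - 3n + 7 is not prime; we check each in order.
n = 1: n² - 3n + 7 = 5, prime.
n = 2: n² - 3n + 7 = 5, prime.
n = 3: n² - 3n + 7 = 7, prime.
n = 4: n² - 3n + 7 = 11, prime.
n = 5: n² - 3n + 7 = 17, prime.
n = 6: n² - 3n + 7 = 25 = 5 × 5, composite.
Thus n = 6 disproves the claim, and no smaller n works.

n = 6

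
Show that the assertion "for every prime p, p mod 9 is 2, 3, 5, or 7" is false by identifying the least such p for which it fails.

For p = 2, 3, 5, 7, 11 the conclusion holds.
p = 13: 13 mod 9 = 4 — not in {2, 3, 5, 7}.

p = 13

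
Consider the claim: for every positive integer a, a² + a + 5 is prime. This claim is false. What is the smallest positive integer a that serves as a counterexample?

a = 4

A counterexample is any positive integer a such that a² + a + 5 is not prime; we check each in order.
For a = 1, 2, 3 the conclusion holds.
a = 4: a² + a + 5 = 25 = 5 × 5, composite.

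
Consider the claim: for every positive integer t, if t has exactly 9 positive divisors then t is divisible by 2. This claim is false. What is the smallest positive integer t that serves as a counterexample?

For t = 36, 100, 196 the conclusion holds.
t = 225: τ(225) = 9; 225 mod 2 = 1.

t = 225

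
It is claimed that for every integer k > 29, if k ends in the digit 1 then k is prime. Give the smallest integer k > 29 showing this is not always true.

Check each integer k > 29 in order until k ends in the digit 1 but k is not prime.
k = 31: 31 ends in 1 and is prime.
k = 41: 41 ends in 1 and is prime.
k = 51: 51 ends in 1; 51 = 3 × 17, composite.
Hence k = 51 is a counterexample.

k = 51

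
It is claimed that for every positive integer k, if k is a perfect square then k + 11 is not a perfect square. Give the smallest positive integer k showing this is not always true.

k = 25

For k = 1, 4, 9, 16 the conclusion holds.
k = 25: 25 = 5² and 25 + 11 = 36 = 6².
So k = 25 is the smallest counterexample.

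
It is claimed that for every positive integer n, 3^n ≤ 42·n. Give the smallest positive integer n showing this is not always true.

n = 5

A counterexample is any positive integer n such that 3^n > 42·n; we check each in order.
For n = 1, 2, 3, 4 the conclusion holds.
n = 5: 3^n = 243 and 42·n = 210, so 243 > 210.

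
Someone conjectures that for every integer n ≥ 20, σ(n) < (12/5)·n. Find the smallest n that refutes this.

The first 4 eligible values, up to n = 23, all satisfy the conclusion.
n = 24: σ(24) = 60; 60 ≥ 288/5.
Hence n = 24 is a counterexample.

n = 24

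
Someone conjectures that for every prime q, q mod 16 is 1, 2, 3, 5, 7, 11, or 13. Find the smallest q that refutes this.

q = 31

A counterexample is any prime q such that the claim fails; we check each in order.
For q = 2, 3, 5, 7, 11, 13, 17, 19, 23, 29 the conclusion holds.
q = 31: 31 mod 16 = 15 — not in {1, 2, 3, 5, 7, 11, 13}.
Hence q = 31 is a counterexample.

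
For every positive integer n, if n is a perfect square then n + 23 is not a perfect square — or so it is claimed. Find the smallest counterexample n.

n = 121

Check each positive integer n in order until n is a perfect square but n + 23 is a perfect square.
For n = 1, 4, 9, 16, 25, 36, 49, 64, 81, 100 the conclusion holds.
n = 121: 121 = 11² and 121 + 23 = 144 = 12².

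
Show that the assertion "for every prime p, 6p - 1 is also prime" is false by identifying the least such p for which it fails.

p = 11

For p = 2, 3, 5, 7 the conclusion holds.
p = 11: 6p - 1 = 65 = 5 × 13, not prime.
So p = 11 is the smallest counterexample.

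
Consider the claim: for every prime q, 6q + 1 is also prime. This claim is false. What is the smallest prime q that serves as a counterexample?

For q = 2, 3, 5, 7, 11, 13, 17 the conclusion holds.
q = 19: 6q + 1 = 115 = 5 × 23, not prime.
So q = 19 is the smallest counterexample.

q = 19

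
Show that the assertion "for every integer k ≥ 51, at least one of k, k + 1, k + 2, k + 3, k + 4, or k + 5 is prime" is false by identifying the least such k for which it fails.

A counterexample is any integer k ≥ 51 such that k, k + 1, k + 2, k + 3, k + 4, k + 5 are all composite; we check each in order.
The first 39 eligible values, up to k = 89, all satisfy the conclusion.
k = 90: 90 = 2 × 45; 91 = 7 × 13; 92 = 2 × 46; 93 = 3 × 31; 94 = 2 × 47; 95 = 5 × 19 — all composite.
Hence k = 90 is a counterexample.

k = 90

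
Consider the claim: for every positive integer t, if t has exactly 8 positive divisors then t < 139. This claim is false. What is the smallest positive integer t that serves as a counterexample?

A counterexample is any positive integer t such that t has exactly 8 positive divisors but the claim fails; we check each in order.
For t = 24, 30, 40, 42, …, 135, 136, 138 the conclusion holds.
t = 152: τ(152) = 8; 152 ≥ 139.
Thus t = 152 disproves the claim, and no smaller t works.

t = 152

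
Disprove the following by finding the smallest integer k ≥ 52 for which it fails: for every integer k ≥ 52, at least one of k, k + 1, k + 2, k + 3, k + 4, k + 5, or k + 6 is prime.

k = 90

A counterexample is any integer k ≥ 52 such that k, k + 1, k + 2, k + 3, k + 4, k + 5, k + 6 are all composite; we check each in order.
For k = 52, 53, 54, 55, …, 87, 88, 89 the conclusion holds.
k = 90: 90 = 2 × 45; 91 = 7 × 13; 92 = 2 × 46; 93 = 3 × 31; 94 = 2 × 47; 95 = 5 × 19; 96 = 2 × 48 — all composite.
So k = 90 is the smallest counterexample.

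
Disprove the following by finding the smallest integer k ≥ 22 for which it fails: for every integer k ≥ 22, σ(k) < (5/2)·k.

For k = 22, 23 the conclusion holds.
k = 24: σ(24) = 60; 60 ≥ 60.

k = 24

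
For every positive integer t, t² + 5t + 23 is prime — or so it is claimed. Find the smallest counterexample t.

t = 14

We need the least positive integer t for which t² + 5t + 23 is not prime.
For t = 1, 2, 3, 4, …, 11, 12, 13 the conclusion holds.
t = 14: t² + 5t + 23 = 289 = 17 × 17, composite.
Hence t = 14 is a counterexample.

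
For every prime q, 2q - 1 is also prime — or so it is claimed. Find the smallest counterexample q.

q = 5

Check each prime q in order until 2q - 1 is not prime.
For q = 2, 3 the conclusion holds.
q = 5: 2q - 1 = 9 = 3 × 3, not prime.
So q = 5 is the smallest counterexample.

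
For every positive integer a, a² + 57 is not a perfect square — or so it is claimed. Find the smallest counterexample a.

a = 8

A counterexample is any positive integer a such that a² + 57 is a perfect square; we check each in order.
The first 7 eligible values, up to a = 7, all satisfy the conclusion.
a = 8: 8² + 57 = 121 = 11², a perfect square.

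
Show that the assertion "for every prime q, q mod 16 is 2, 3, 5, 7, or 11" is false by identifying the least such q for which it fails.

q = 2: 2 mod 16 = 2.
q = 3: 3 mod 16 = 3.
q = 5: 5 mod 16 = 5.
q = 7: 7 mod 16 = 7.
q = 11: 11 mod 16 = 11.
q = 13: 13 mod 16 = 13 — not in {2, 3, 5, 7, 11}.

q = 13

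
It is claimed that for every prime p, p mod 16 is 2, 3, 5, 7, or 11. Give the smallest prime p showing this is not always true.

p = 13

Check each prime p in order until the claim fails.
For p = 2, 3, 5, 7, 11 the conclusion holds.
p = 13: 13 mod 16 = 13 — not in {2, 3, 5, 7, 11}.
So p = 13 is the smallest counterexample.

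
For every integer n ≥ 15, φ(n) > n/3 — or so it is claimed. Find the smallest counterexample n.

n = 18

We need the least integer n ≥ 15 for which the claim fails.
n = 15: φ(15) = 8 and 15/3 = 5, so φ(15) > 15/3.
n = 16: φ(16) = 8 and 16/3 = 16/3, so φ(16) > 16/3.
n = 17: φ(17) = 16 and 17/3 = 17/3, so φ(17) > 17/3.
n = 18: φ(18) = 6 and 18/3 = 6, so φ(18) ≤ 18/3.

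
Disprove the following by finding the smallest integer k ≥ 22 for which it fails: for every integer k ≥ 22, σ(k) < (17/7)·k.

k = 24

We need the least integer k ≥ 22 for which the claim fails.
k = 22: σ(22) = 36; 36 < 374/7.
k = 23: σ(23) = 24; 24 < 391/7.
k = 24: σ(24) = 60; 60 ≥ 408/7.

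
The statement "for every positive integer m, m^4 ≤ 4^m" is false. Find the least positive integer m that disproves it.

A counterexample is any positive integer m such that m^4 > 4^m; we check each in order.
For m = 1, 2 the conclusion holds.
m = 3: m^4 = 81 and 4^m = 64, so 81 > 64.

m = 3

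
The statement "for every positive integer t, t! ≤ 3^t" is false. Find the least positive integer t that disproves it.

t = 7

A counterexample is any positive integer t such that t! > 3^t; we check each in order.
For t = 1, 2, 3, 4, 5, 6 the conclusion holds.
t = 7: t! = 5040 and 3^t = 2187, so 5040 > 2187.
So t = 7 is the smallest counterexample.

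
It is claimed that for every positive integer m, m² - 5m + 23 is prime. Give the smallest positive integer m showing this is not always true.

We need the least positive integer m for which m² - 5m + 23 is not prime.
The first 18 eligible values, up to m = 18, all satisfy the conclusion.
m = 19: m² - 5m + 23 = 289 = 17 × 17, composite.

m = 19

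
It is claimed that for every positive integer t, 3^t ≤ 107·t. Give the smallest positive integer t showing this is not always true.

t = 1: 3^t = 3 and 107·t = 107, so 3 ≤ 107.
t = 2: 3^t = 9 and 107·t = 214, so 9 ≤ 214.
t = 3: 3^t = 27 and 107·t = 321, so 27 ≤ 321.
t = 4: 3^t = 81 and 107·t = 428, so 81 ≤ 428.
t = 5: 3^t = 243 and 107·t = 535, so 243 ≤ 535.
t = 6: 3^t = 729 and 107·t = 642, so 729 > 642.

t = 6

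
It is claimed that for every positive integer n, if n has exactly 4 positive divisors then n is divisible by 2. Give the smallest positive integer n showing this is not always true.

For n = 6, 8, 10, 14 the conclusion holds.
n = 15: τ(15) = 4; 15 mod 2 = 1.
So n = 15 is the smallest counterexample.

n = 15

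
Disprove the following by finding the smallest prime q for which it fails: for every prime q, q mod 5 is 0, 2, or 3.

For q = 2, 3, 5, 7 the conclusion holds.
q = 11: 11 mod 5 = 1 — not in {0, 2, 3}.
So q = 11 is the smallest counterexample.

q = 11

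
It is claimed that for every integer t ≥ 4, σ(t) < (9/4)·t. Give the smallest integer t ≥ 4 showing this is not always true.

t = 12

The first 8 eligible values, up to t = 11, all satisfy the conclusion.
t = 12: σ(12) = 28; 28 ≥ 27.
Thus t = 12 disproves the claim, and no smaller t works.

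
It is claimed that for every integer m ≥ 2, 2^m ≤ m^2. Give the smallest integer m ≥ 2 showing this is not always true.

We need the least integer m ≥ 2 for which 2^m > m^2.
m = 2: 2^m = 4 and m^2 = 4, so 4 ≤ 4.
m = 3: 2^m = 8 and m^2 = 9, so 8 ≤ 9.
m = 4: 2^m = 16 and m^2 = 16, so 16 ≤ 16.
m = 5: 2^m = 32 and m^2 = 25, so 32 > 25.
So m = 5 is the smallest counterexample.

m = 5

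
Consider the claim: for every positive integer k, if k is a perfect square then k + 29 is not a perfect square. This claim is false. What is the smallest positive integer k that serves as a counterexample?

k = 196

A counterexample is any positive integer k such that k is a perfect square but k + 29 is a perfect square; we check each in order.
The first 13 eligible values, up to k = 169, all satisfy the conclusion.
k = 196: 196 = 14² and 196 + 29 = 225 = 15².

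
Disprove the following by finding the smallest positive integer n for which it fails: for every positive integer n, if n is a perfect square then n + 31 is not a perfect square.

A counterexample is any positive integer n such that n is a perfect square but n + 31 is a perfect square; we check each in order.
For n = 1, 4, 9, 16, …, 144, 169, 196 the conclusion holds.
n = 225: 225 = 15² and 225 + 31 = 256 = 16².

n = 225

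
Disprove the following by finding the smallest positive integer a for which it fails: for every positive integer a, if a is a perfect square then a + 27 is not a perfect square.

We need the least positive integer a for which a is a perfect square but a + 27 is a perfect square.
For a = 1, 4 the conclusion holds.
a = 9: 9 = 3² and 9 + 27 = 36 = 6².

a = 9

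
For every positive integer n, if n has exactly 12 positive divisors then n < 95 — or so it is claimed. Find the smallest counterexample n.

For n = 60, 72, 84, 90 the conclusion holds.
n = 96: τ(96) = 12; 96 ≥ 95.

n = 96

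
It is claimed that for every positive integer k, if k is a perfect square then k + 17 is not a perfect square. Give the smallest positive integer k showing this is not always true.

We need the least positive integer k for which k is a perfect square but k + 17 is a perfect square.
k = 1: 1 + 17 = 18, not a perfect square.
k = 4: 4 + 17 = 21, not a perfect square.
k = 9: 9 + 17 = 26, not a perfect square.
k = 16: 16 + 17 = 33, not a perfect square.
k = 25: 25 + 17 = 42, not a perfect square.
k = 36: 36 + 17 = 53, not a perfect square.
k = 49: 49 + 17 = 66, not a perfect square.
k = 64: 64 = 8² and 64 + 17 = 81 = 9².

k = 64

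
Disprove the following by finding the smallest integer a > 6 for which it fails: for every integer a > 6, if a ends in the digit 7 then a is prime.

A counterexample is any integer a > 6 such that a ends in the digit 7 but a is not prime; we check each in order.
a = 7: 7 ends in 7 and is prime.
a = 17: 17 ends in 7 and is prime.
a = 27: 27 ends in 7; 27 = 3 × 9, composite.
So a = 27 is the smallest counterexample.

a = 27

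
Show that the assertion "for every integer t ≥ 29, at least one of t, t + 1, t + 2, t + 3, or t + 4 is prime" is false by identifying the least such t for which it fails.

A counterexample is any integer t ≥ 29 such that t, t + 1, t + 2, t + 3, t + 4 are all composite; we check each in order.
For t = 29, 30, 31 the conclusion holds.
t = 32: 32 = 2 × 16; 33 = 3 × 11; 34 = 2 × 17; 35 = 5 × 7; 36 = 2 × 18 — all composite.
So t = 32 is the smallest counterexample.

t = 32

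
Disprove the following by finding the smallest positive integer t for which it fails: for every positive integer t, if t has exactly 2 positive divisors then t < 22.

t = 23

Check each positive integer t in order until t has exactly 2 positive divisors but the claim fails.
For t = 2, 3, 5, 7, 11, 13, 17, 19 the conclusion holds.
t = 23: τ(23) = 2; 23 ≥ 22.
Thus t = 23 disproves the claim, and no smaller t works.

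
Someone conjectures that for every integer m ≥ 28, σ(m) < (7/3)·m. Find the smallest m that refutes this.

A counterexample is any integer m ≥ 28 such that the claim fails; we check each in order.
m = 28: σ(28) = 56; 56 < 196/3.
m = 29: σ(29) = 30; 30 < 203/3.
m = 30: σ(30) = 72; 72 ≥ 70.
Thus m = 30 disproves the claim, and no smaller m works.

m = 30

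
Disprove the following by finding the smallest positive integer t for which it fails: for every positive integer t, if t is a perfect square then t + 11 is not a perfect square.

t = 25

The first 4 eligible values, up to t = 16, all satisfy the conclusion.
t = 25: 25 = 5² and 25 + 11 = 36 = 6².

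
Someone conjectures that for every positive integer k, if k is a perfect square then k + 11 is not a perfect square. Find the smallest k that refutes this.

k = 25

A counterexample is any positive integer k such that k is a perfect square but k + 11 is a perfect square; we check each in order.
For k = 1, 4, 9, 16 the conclusion holds.
k = 25: 25 = 5² and 25 + 11 = 36 = 6².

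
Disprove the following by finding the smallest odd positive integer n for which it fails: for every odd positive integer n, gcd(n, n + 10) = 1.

n = 5

We need the least odd positive integer n for which gcd(n, n + 10) > 1.
n = 1: gcd(1, 11) = 1.
n = 3: gcd(3, 13) = 1.
n = 5: gcd(5, 15) = 5.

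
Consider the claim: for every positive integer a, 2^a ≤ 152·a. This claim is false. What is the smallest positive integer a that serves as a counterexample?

A counterexample is any positive integer a such that 2^a > 152·a; we check each in order.
For a = 1, 2, 3, 4, 5, 6, 7, 8, 9, 10 the conclusion holds.
a = 11: 2^a = 2048 and 152·a = 1672, so 2048 > 1672.
Thus a = 11 disproves the claim, and no smaller a works.

a = 11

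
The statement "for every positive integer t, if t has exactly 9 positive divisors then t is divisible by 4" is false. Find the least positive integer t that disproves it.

t = 225

For t = 36, 100, 196 the conclusion holds.
t = 225: τ(225) = 9; 225 mod 4 = 1.
Thus t = 225 disproves the claim, and no smaller t works.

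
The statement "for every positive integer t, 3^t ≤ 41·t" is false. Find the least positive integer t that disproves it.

t = 5

t = 1: 3^t = 3 and 41·t = 41, so 3 ≤ 41.
t = 2: 3^t = 9 and 41·t = 82, so 9 ≤ 82.
t = 3: 3^t = 27 and 41·t = 123, so 27 ≤ 123.
t = 4: 3^t = 81 and 41·t = 164, so 81 ≤ 164.
t = 5: 3^t = 243 and 41·t = 205, so 243 > 205.
Hence t = 5 is a counterexample.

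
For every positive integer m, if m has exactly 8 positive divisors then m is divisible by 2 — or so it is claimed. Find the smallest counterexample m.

We need the least positive integer m for which m has exactly 8 positive divisors but m is not divisible by 2.
For m = 24, 30, 40, 42, …, 88, 102, 104 the conclusion holds.
m = 105: τ(105) = 8; 105 mod 2 = 1.
Hence m = 105 is a counterexample.

m = 105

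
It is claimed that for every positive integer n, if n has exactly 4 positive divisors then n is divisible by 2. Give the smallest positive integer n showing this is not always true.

We need the least positive integer n for which n has exactly 4 positive divisors but n is not divisible by 2.
n = 6: τ(6) = 4; 6 mod 2 = 0.
n = 8: τ(8) = 4; 8 mod 2 = 0.
n = 10: τ(10) = 4; 10 mod 2 = 0.
n = 14: τ(14) = 4; 14 mod 2 = 0.
n = 15: τ(15) = 4; 15 mod 2 = 1.
Thus n = 15 disproves the claim, and no smaller n works.

n = 15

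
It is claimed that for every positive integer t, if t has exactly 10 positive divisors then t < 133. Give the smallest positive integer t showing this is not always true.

A counterexample is any positive integer t such that t has exactly 10 positive divisors but the claim fails; we check each in order.
For t = 48, 80, 112 the conclusion holds.
t = 162: τ(162) = 10; 162 ≥ 133.
So t = 162 is the smallest counterexample.

t = 162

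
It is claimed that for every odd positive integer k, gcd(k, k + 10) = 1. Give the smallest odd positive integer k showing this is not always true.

Check each odd positive integer k in order until gcd(k, k + 10) > 1.
k = 1: gcd(1, 11) = 1.
k = 3: gcd(3, 13) = 1.
k = 5: gcd(5, 15) = 5.
Hence k = 5 is a counterexample.

k = 5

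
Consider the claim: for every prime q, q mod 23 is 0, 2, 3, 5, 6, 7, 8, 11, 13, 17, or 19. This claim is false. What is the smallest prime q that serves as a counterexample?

q = 37

For q = 2, 3, 5, 7, …, 23, 29, 31 the conclusion holds.
q = 37: 37 mod 23 = 14 — not in {0, 2, 3, 5, 6, 7, 8, 11, 13, 17, 19}.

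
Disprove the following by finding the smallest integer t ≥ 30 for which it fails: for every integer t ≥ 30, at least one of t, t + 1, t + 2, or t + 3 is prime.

We need the least integer t ≥ 30 for which t, t + 1, t + 2, t + 3 are all composite.
For t = 30, 31 the conclusion holds.
t = 32: 32 = 2 × 16; 33 = 3 × 11; 34 = 2 × 17; 35 = 5 × 7 — all composite.
Thus t = 32 disproves the claim, and no smaller t works.

t = 32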